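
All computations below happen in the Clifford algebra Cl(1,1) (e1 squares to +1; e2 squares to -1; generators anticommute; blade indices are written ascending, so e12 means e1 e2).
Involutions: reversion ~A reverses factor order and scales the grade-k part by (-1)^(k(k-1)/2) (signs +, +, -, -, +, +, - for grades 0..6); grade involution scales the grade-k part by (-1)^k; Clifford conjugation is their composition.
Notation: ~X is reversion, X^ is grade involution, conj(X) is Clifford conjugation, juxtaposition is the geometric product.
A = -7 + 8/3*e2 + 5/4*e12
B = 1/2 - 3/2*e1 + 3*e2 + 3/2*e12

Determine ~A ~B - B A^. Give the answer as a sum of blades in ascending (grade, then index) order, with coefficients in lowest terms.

first term: -77/8 + 41/4*e1 - 517/24*e2 + 111/8*e12
second term: 51/8 + 73/4*e1 - 581/24*e2 - 47/8*e12
Answer: -16 - 8*e1 + 8/3*e2 + 79/4*e12


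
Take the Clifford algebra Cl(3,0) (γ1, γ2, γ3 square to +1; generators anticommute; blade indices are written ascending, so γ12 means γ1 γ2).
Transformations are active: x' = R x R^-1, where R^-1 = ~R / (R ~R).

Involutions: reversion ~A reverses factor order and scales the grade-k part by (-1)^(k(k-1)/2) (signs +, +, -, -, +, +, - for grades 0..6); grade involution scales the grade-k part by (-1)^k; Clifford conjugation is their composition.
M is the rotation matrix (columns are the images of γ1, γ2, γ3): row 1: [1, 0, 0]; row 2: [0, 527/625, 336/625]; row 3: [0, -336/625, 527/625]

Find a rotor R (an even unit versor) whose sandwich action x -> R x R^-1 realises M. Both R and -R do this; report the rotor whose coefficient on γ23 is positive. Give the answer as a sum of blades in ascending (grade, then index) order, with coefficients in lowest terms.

Method: write R = a + b12*γ12 + b13*γ13 + b23*γ23 with a^2 + b12^2 + b13^2 + b23^2 = 1 (so R^-1 = ~R). Expanding the columns R e_j ~R gives tr M = 4a^2 - 1 and, from the antisymmetric part, M21 - M12 = -4a*b12, M13 - M31 = 4a*b13, M32 - M23 = -4a*b23.
Here tr M = 1679/625, so a^2 = (1 + tr M)/4 = 576/625 and a = ±24/25. Taking a = 24/25: M21 - M12 = 0, M13 - M31 = 0, M32 - M23 = -672/625, giving b12 = 0, b13 = 0, b23 = 7/25, i.e. R = 24/25 + 7/25*γ23.
Its γ23 coefficient is already positive.
Answer: 24/25 + 7/25*γ23. Why the constraint matters: R and -R act identically through the sandwich — M has trace 1679/625 either way — so only the sign condition on γ23 picks one of the two preimages.


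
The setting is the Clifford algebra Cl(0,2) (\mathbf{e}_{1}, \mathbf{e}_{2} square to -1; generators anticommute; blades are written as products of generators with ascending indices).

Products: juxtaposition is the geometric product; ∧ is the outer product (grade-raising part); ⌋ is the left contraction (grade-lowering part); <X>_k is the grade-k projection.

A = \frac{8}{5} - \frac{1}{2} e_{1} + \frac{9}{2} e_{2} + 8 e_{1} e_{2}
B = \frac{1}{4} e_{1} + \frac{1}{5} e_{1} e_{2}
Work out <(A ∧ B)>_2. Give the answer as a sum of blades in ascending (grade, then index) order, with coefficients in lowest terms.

step 1: \frac{2}{5} e_{1} - \frac{161}{200} e_{1} e_{2}
step 2: -\frac{161}{200} e_{1} e_{2}
Answer: -\frac{161}{200} e_{1} e_{2}


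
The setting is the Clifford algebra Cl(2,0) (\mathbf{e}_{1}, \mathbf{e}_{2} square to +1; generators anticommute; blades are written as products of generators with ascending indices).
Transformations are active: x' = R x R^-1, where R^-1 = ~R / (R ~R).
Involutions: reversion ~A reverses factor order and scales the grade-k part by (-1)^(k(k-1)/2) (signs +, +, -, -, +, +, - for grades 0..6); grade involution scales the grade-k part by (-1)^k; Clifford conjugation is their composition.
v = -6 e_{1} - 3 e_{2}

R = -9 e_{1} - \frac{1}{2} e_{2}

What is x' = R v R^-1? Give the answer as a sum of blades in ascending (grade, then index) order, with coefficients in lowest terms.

~R = -9 e_{1} - \frac{1}{2} e_{2}, and R ~R = \frac{325}{4}, so R^-1 = ~R / (\frac{325}{4}).
R v = \frac{111}{2} + 24 e_{1} e_{2}
Answer: -\frac{2046}{325} e_{1} + \frac{753}{325} e_{2}


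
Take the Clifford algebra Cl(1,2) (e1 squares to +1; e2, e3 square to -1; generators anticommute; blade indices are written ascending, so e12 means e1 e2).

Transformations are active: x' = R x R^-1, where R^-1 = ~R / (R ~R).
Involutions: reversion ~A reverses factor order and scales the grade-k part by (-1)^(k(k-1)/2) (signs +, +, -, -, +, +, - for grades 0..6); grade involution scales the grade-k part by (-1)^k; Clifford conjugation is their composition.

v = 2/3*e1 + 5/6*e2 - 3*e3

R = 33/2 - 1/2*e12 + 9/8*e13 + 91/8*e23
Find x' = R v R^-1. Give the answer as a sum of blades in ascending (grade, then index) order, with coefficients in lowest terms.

~R = 33/2 + 1/2*e12 - 9/8*e13 - 91/8*e23, and R ~R = 3201/8, so R^-1 = ~R / (3201/8).
R v = 355/24*e1 + 1157/24*e2 - 1957/48*e3 + 391/48*e123
Answer: 805/792*e1 + 81649/25608*e2 - 3286/9603*e3


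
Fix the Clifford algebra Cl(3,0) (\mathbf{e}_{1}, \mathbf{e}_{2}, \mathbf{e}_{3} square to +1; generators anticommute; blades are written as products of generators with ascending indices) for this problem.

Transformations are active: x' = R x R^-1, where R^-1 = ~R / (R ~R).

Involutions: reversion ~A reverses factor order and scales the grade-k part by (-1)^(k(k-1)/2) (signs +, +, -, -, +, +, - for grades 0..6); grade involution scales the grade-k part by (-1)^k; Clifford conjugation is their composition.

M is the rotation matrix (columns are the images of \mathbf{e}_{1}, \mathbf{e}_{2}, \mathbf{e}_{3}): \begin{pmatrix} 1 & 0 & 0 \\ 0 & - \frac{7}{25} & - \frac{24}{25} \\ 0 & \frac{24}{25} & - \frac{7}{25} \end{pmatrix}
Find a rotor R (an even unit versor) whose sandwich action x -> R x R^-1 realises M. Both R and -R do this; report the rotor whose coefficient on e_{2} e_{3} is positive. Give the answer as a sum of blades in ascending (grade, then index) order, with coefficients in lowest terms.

Method: write R = a + b12*e_{1} e_{2} + b13*e_{1} e_{3} + b23*e_{2} e_{3} with a^2 + b12^2 + b13^2 + b23^2 = 1 (so R^-1 = ~R). Expanding the columns R e_j ~R gives tr M = 4a^2 - 1 and, from the antisymmetric part, M21 - M12 = -4a*b12, M13 - M31 = 4a*b13, M32 - M23 = -4a*b23.
Here tr M = \frac{11}{25}, so a^2 = (1 + tr M)/4 = \frac{9}{25} and a = ±\frac{3}{5}. Taking a = \frac{3}{5}: M21 - M12 = 0, M13 - M31 = 0, M32 - M23 = \frac{48}{25}, giving b12 = 0, b13 = 0, b23 = -\frac{4}{5}, i.e. R = \frac{3}{5} - \frac{4}{5} e_{2} e_{3}.
Its e_{2} e_{3} coefficient is negative, so report the other preimage -R.
Answer: -\frac{3}{5} + \frac{4}{5} e_{2} e_{3}. Note: both R and -R realise this M (trace \frac{11}{25}); the covering map identifies them, and the e_{2} e_{3}-coefficient sign is the tie-breaker.


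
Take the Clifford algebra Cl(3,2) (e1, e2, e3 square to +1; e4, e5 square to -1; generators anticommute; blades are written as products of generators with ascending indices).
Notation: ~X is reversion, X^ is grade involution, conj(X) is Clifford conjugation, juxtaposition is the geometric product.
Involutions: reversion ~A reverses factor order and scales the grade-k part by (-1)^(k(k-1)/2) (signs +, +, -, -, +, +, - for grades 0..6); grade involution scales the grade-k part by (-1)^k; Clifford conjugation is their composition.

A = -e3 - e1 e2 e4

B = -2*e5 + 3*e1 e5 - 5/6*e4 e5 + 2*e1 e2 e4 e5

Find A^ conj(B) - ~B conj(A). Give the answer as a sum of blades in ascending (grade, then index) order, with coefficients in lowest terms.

first term: 2*e5 + 2*e3 e5 - 5/6*e1 e2 e5 + 3*e1 e3 e5 - 3*e2 e4 e5 + 5/6*e3 e4 e5 + 2*e1 e2 e4 e5 + 2*e1 e2 e3 e4 e5
second term: 2*e5 + 2*e3 e5 - 5/6*e1 e2 e5 + 3*e1 e3 e5 - 3*e2 e4 e5 + 5/6*e3 e4 e5 - 2*e1 e2 e4 e5 + 2*e1 e2 e3 e4 e5
Answer: 4*e1 e2 e4 e5


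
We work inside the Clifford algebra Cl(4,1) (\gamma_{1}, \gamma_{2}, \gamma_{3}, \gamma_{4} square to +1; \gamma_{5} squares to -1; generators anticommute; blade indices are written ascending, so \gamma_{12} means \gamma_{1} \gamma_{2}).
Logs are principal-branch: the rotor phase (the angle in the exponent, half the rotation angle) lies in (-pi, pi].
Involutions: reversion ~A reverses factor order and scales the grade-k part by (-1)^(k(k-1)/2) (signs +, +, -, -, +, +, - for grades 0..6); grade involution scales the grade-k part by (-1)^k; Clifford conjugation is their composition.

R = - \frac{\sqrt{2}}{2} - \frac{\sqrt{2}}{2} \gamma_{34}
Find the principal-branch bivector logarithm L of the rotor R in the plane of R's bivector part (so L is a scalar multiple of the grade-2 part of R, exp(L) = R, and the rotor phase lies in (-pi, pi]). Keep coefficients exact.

The scalar part of R is - \frac{\sqrt{2}}{2}, and that scalar determines the rotor phase on the principal branch; recovering the unit plane as bivector-part over sine of the phase gives L = phase * plane.
Concretely: cos(phase) = - \frac{\sqrt{2}}{2} gives phase = ±\frac{3 \pi}{4}, and since phase/sin(phase) is even the sign is immaterial: L = (phase/sin(phase)) * <R>_2 = (\frac{3 \sqrt{2} \pi}{4}) * <R>_2.
Answer: - \frac{3 \pi}{4} \gamma_{34}


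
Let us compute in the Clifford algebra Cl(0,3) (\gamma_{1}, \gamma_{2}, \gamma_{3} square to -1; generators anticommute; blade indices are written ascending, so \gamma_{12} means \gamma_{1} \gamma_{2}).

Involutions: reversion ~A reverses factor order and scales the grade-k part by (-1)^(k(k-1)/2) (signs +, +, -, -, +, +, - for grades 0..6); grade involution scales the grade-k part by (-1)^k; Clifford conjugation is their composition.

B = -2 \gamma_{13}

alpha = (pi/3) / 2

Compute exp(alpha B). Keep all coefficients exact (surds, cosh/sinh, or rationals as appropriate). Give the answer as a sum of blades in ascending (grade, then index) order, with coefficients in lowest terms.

B^2 = (-2)^2*(\gamma_{13})^2 = 4*(-1) = -4 (a basis 2-blade squares to minus the product of its generators' squares).
B^2 = -4 — circular case — the even/odd split gives cos and sin: l = 2, alpha*l = \frac{\pi}{3}, so exp(alpha B) = cos(\frac{\pi}{3}) + (sin(\frac{\pi}{3})/2)*B = \frac{1}{2} + (\frac{\sqrt{3}}{4})*B.
Answer: \frac{1}{2} - \frac{\sqrt{3}}{2} \gamma_{13}


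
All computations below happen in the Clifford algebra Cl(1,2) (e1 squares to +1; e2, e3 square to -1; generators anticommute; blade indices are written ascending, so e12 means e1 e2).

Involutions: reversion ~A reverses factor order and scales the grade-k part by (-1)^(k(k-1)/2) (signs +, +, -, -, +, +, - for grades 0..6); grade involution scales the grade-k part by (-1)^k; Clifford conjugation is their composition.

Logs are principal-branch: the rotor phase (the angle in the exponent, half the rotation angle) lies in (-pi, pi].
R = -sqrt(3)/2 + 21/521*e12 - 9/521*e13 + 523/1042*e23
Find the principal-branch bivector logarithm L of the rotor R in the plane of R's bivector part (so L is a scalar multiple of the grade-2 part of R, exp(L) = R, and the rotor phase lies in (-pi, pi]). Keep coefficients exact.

The scalar part of R is -sqrt(3)/2, which pins the rotor phase on the principal branch; dividing the bivector part by the sine of that phase recovers the unit plane, and L is the phase times that plane.
Concretely: cos(phase) = -sqrt(3)/2 gives phase = ±5*pi/6, and since phase/sin(phase) is even the sign is immaterial: L = (phase/sin(phase)) * <R>_2 = (5*pi/3) * <R>_2.
Answer: 35*pi/521*e12 - 15*pi/521*e13 + 2615*pi/3126*e23


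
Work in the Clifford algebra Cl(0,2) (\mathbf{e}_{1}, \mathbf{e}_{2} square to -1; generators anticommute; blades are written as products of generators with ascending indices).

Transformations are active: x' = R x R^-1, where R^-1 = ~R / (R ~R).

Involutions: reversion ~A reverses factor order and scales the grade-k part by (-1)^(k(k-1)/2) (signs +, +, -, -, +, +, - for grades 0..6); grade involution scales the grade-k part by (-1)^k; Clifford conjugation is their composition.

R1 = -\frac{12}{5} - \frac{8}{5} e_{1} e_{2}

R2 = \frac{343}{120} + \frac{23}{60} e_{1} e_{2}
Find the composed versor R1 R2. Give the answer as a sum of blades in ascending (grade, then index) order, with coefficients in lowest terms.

Distribute over the terms of R1 (each basis-blade product reordered to ascending indices, repeated generators contracted through their squares):
(-\frac{12}{5}) R2 = -\frac{343}{50} - \frac{23}{25} e_{1} e_{2}
(-\frac{8}{5} e_{1} e_{2}) R2 = \frac{46}{75} - \frac{343}{75} e_{1} e_{2}
Summing the partial products and collecting blades:
Answer: -\frac{937}{150} - \frac{412}{75} e_{1} e_{2}


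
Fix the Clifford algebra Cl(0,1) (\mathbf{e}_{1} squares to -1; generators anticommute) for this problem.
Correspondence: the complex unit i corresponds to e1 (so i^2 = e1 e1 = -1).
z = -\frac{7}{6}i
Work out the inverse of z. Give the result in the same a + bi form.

In blades: z = -\frac{7}{6} e_{1}.
With qbar = \frac{7}{6} e_{1} (scalar fixed, mapped units negated), z qbar = \frac{49}{36} (the sum of squared coefficients), so z^-1 = qbar / (\frac{49}{36}) = \frac{6}{7} e_{1}; translating back:
Answer: \frac{6}{7}i


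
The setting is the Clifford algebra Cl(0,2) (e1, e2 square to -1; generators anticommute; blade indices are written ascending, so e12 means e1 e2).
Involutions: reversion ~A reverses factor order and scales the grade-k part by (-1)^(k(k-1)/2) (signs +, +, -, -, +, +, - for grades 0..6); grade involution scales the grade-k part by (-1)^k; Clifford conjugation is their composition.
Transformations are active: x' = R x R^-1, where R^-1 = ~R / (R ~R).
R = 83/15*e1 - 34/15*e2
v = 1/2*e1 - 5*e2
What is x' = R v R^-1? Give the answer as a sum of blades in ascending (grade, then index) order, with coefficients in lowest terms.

~R = 83/15*e1 - 34/15*e2, and R ~R = -1609/45, so R^-1 = ~R / (-1609/45).
R v = -141/10 - 398/15*e12
Answer: 62173/16090*e1 + 25843/8045*e2


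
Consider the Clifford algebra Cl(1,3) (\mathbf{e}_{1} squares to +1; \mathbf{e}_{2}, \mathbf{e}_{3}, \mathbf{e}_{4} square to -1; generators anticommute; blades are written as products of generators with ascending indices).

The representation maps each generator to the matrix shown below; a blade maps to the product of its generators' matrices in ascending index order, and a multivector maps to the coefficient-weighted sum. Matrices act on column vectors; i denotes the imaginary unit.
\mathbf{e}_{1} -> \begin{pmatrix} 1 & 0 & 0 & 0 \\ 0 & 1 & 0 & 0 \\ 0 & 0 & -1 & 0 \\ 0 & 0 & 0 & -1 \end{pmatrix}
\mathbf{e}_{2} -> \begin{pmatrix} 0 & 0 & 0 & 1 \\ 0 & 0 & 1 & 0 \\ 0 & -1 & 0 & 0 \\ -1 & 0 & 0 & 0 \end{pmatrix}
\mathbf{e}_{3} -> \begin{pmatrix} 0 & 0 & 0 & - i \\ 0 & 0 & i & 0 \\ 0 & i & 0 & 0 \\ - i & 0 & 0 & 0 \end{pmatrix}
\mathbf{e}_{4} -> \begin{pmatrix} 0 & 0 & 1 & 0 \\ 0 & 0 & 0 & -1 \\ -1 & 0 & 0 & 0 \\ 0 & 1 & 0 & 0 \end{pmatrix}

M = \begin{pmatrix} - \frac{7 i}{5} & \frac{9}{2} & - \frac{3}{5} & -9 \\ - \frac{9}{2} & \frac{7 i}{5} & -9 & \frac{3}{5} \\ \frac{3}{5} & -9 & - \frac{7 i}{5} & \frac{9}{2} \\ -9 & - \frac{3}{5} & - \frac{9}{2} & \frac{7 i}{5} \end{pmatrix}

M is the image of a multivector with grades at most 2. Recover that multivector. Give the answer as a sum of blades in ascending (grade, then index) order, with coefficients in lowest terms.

Method: the blade images are trace-orthogonal — tr(rho(e_A) rho(e_B)^-1) = 4 if A = B and 0 otherwise — and rho(e_A)^-1 = (e_A)^2 * rho(e_A) with (e_A)^2 = +1 or -1, so the coefficient of e_A in the preimage is (e_A)^2 * tr(M rho(e_A))/4.
Nonzero projections over blades of grade <= 2: e_{4}: (e_{4})^2 = -1, tr(M rho(e_{4})) = \frac{12}{5}, coefficient -\frac{3}{5}; e_{1} e_{2}: (e_{1} e_{2})^2 = +1, tr(M rho(e_{1} e_{2})) = -36, coefficient -9; e_{2} e_{3}: (e_{2} e_{3})^2 = -1, tr(M rho(e_{2} e_{3})) = - \frac{28}{5}, coefficient \frac{7}{5}; e_{2} e_{4}: (e_{2} e_{4})^2 = -1, tr(M rho(e_{2} e_{4})) = -18, coefficient \frac{9}{2}. Every other blade of grade <= 2 projects to 0.
Answer: -\frac{3}{5} e_{4} - 9 e_{1} e_{2} + \frac{7}{5} e_{2} e_{3} + \frac{9}{2} e_{2} e_{4}


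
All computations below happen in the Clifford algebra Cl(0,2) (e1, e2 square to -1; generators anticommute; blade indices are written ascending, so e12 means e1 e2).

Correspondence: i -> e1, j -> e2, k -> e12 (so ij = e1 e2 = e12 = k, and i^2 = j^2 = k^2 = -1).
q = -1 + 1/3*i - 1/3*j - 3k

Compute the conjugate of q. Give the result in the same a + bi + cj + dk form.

In blades: q = -1 + 1/3*e1 - 1/3*e2 - 3*e12.
Conjugation here is Clifford conjugation: the scalar is fixed and the grade-1 and grade-2 blades all flip sign, giving -1 - 1/3*e1 + 1/3*e2 + 3*e12; translating back:
Answer: -1 - 1/3*i + 1/3*j + 3k


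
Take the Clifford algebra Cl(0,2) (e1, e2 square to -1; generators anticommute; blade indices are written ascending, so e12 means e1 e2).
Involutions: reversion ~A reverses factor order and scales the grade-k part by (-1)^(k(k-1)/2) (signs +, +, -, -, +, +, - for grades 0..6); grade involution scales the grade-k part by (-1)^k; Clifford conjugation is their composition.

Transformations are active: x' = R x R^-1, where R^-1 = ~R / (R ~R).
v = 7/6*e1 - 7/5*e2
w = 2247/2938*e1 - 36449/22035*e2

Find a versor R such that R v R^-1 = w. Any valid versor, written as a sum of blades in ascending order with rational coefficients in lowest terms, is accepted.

Since q(v) = q(w) = -2989/900, the sum R = v + w = 8512/4407*e1 - 67298/22035*e2 does the job whenever invertible.
Answer: 8512/4407*e1 - 67298/22035*e2


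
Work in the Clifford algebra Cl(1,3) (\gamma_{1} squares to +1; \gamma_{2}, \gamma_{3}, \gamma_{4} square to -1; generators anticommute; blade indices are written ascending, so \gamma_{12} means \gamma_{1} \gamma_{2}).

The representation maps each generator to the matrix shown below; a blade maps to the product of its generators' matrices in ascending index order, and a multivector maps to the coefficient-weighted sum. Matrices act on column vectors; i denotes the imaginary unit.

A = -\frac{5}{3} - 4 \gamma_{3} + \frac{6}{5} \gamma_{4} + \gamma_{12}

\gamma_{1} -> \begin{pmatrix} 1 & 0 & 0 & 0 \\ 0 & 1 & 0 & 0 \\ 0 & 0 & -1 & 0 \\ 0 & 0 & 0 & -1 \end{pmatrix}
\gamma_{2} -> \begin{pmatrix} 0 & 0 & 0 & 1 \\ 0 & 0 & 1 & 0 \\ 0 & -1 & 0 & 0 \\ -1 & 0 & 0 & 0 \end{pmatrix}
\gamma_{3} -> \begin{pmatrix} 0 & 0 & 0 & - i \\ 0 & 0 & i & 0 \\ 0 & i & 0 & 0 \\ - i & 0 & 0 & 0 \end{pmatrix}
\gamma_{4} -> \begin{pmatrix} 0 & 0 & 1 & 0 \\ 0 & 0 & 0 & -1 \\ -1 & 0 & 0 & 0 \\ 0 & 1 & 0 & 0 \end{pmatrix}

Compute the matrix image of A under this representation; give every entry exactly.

Bivector images (products of the table entries): rho(\gamma_{12}) = rho(\gamma_{1})rho(\gamma_{2}) = \begin{pmatrix} 0 & 0 & 0 & 1 \\ 0 & 0 & 1 & 0 \\ 0 & 1 & 0 & 0 \\ 1 & 0 & 0 & 0 \end{pmatrix}.
M = (-\frac{5}{3})*1 + (-4)*rho(\gamma_{3}) + (\frac{6}{5})*rho(\gamma_{4}) + (1)*rho(\gamma_{12}), summed entrywise (1 is the identity matrix):
Answer: \begin{pmatrix} - \frac{5}{3} & 0 & \frac{6}{5} & 1 + 4 i \\ 0 & - \frac{5}{3} & 1 - 4 i & - \frac{6}{5} \\ - \frac{6}{5} & 1 - 4 i & - \frac{5}{3} & 0 \\ 1 + 4 i & \frac{6}{5} & 0 & - \frac{5}{3} \end{pmatrix}


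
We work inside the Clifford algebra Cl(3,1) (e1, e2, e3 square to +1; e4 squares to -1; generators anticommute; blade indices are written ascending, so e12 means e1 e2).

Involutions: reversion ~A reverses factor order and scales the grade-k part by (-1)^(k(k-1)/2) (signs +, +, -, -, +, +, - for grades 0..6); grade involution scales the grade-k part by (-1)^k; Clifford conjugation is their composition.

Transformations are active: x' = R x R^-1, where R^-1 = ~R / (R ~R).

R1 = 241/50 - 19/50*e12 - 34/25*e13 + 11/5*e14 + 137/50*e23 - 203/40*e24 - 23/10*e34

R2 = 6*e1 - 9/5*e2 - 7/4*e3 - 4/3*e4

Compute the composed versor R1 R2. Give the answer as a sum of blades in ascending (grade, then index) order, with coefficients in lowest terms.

Distribute over the terms of R2 (each basis-blade product reordered to ascending indices, repeated generators contracted through their squares):
R1 (6*e1) = 723/25*e1 + 57/25*e2 + 204/25*e3 - 66/5*e4 + 411/25*e123 - 609/20*e124 - 69/5*e134
R1 (-9/5*e2) = 171/250*e1 - 2169/250*e2 + 1233/250*e3 - 1827/200*e4 - 306/125*e123 + 99/25*e124 + 207/50*e234
R1 (-7/4*e3) = 119/50*e1 - 959/200*e2 - 1687/200*e3 - 161/40*e4 + 133/200*e123 + 77/20*e134 - 1421/160*e234
R1 (-4/3*e4) = 44/15*e1 - 203/30*e2 - 46/15*e3 - 482/75*e4 + 38/75*e124 + 136/75*e134 - 274/75*e234
Summing the partial products and collecting blades:
Answer: 13094/375*e1 - 53873/3000*e2 + 4771/3000*e3 - 2459/75*e4 + 14657/1000*e123 - 1559/60*e124 - 2441/300*e134 - 20147/2400*e234


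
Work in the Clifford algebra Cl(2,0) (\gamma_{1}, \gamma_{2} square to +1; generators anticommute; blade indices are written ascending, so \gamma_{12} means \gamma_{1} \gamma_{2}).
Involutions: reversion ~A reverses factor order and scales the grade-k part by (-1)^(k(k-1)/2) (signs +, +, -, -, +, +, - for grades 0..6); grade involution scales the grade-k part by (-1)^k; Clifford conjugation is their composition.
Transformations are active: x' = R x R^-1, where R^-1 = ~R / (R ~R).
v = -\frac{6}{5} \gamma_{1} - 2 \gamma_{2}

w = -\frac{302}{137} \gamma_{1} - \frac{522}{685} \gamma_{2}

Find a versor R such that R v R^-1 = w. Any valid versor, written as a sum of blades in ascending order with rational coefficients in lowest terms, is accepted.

The midline construction: v and w both square to \frac{136}{25}, so reflecting in their sum -\frac{2332}{685} \gamma_{1} - \frac{1892}{685} \gamma_{2} exchanges them.
Answer: -\frac{2332}{685} \gamma_{1} - \frac{1892}{685} \gamma_{2}


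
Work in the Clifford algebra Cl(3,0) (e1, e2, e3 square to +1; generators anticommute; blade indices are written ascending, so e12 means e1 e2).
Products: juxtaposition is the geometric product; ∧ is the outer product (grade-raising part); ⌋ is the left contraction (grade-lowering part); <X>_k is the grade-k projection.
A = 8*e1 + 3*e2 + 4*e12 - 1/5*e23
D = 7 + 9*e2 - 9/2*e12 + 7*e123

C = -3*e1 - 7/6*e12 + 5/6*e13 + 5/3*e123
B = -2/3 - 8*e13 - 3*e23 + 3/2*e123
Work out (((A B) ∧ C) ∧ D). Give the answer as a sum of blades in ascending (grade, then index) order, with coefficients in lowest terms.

step 1: -3/5 - 151/30*e1 - 2*e2 - 79*e3 - 16/15*e12 - 33/2*e13 + 662/15*e23
step 2: 9/5*e1 - 53/10*e12 - 475/2*e13 - 1187/30*e123
step 3: 63/5*e1 - 209/10*e12 - 3325/2*e13 + 27908/15*e123
Answer: 63/5*e1 - 209/10*e12 - 3325/2*e13 + 27908/15*e123


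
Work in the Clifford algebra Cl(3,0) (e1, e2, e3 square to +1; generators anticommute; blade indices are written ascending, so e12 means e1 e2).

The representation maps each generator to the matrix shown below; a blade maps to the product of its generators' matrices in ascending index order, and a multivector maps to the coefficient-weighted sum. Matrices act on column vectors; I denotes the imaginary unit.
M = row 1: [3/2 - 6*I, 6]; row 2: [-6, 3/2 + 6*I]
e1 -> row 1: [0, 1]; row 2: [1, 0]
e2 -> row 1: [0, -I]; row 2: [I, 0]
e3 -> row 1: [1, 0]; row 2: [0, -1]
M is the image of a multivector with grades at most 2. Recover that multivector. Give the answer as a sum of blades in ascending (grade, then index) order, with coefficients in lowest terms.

Method: 1, rho(e1), rho(e2), rho(e3) form a trace-orthogonal basis of the 2x2 complex matrices (tr(X Y) = 2 if X = Y, else 0), so M = m0*1 + m1*rho(e1) + m2*rho(e2) + m3*rho(e3) with m0 = tr(M)/2 = 3/2, m1 = tr(M rho(e1))/2 = 0, m2 = tr(M rho(e2))/2 = 6*I, m3 = tr(M rho(e3))/2 = -6*I.
Multiplying table entries, the bivector images are rho(e12) = I*rho(e3), rho(e13) = -I*rho(e2), rho(e23) = I*rho(e1); with real blade coefficients the real parts of m0..m3 are the coefficients of 1, e1, e2, e3 and the imaginary parts give the bivectors (e23: Im m1, e13: -Im m2, e12: Im m3).
Answer: 3/2 - 6*e12 - 6*e13


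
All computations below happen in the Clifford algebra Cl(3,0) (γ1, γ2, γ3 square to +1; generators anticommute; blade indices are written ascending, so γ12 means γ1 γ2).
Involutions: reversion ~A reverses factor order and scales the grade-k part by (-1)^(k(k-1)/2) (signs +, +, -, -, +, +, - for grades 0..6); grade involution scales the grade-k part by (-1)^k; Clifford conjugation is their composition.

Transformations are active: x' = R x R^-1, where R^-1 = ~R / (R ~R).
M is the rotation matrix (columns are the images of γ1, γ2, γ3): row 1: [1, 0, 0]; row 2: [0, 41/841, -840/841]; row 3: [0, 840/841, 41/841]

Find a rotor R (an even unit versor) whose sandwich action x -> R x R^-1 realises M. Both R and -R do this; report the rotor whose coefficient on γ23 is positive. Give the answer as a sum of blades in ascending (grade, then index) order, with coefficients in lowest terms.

Method: write R = a + b12*γ12 + b13*γ13 + b23*γ23 with a^2 + b12^2 + b13^2 + b23^2 = 1 (so R^-1 = ~R). Expanding the columns R e_j ~R gives tr M = 4a^2 - 1 and, from the antisymmetric part, M21 - M12 = -4a*b12, M13 - M31 = 4a*b13, M32 - M23 = -4a*b23.
Here tr M = 923/841, so a^2 = (1 + tr M)/4 = 441/841 and a = ±21/29. Taking a = 21/29: M21 - M12 = 0, M13 - M31 = 0, M32 - M23 = 1680/841, giving b12 = 0, b13 = 0, b23 = -20/29, i.e. R = 21/29 - 20/29*γ23.
Its γ23 coefficient is negative, so report the other preimage -R.
Answer: -21/29 + 20/29*γ23. Uniqueness: Spin(3) -> SO(3) maps R and -R to the same rotation of trace 923/841; fixing the sign of the γ23 coefficient removes the ambiguity.


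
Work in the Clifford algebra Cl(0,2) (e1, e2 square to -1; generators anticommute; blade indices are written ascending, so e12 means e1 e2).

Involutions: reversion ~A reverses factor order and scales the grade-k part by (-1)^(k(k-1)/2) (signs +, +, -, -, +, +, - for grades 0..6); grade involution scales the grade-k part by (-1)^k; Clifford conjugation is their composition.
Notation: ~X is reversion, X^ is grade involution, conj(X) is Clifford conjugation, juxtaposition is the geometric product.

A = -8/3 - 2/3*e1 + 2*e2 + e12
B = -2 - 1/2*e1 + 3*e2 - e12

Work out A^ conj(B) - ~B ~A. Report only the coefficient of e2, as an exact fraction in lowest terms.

first term: -2 - 5/3*e1 + 71/6*e2 - 17/3*e12
second term: -7/3*e1 - 79/6*e2 + 1/3*e12
Answer: 25


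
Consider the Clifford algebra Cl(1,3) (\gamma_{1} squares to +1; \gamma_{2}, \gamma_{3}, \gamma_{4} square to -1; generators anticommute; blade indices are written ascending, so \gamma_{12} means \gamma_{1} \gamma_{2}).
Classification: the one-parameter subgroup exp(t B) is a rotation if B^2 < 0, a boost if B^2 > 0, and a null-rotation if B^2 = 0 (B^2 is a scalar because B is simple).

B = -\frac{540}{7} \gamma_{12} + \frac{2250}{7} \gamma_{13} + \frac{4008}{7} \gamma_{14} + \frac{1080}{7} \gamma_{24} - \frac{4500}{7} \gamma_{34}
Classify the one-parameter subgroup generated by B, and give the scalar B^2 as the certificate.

B^2 term by term: the squares give (-\frac{540}{7})^2*(\gamma_{12})^2 + (\frac{2250}{7})^2*(\gamma_{13})^2 + (\frac{4008}{7})^2*(\gamma_{14})^2 + (\frac{1080}{7})^2*(\gamma_{24})^2 + (-\frac{4500}{7})^2*(\gamma_{34})^2 = \frac{291600}{49}*(+1) + \frac{5062500}{49}*(+1) + \frac{16064064}{49}*(+1) + \frac{1166400}{49}*(-1) + \frac{20250000}{49}*(-1) = 36 (each basis 2-blade squares to minus the product of its generators' squares); cross terms between blades sharing an index anticommute and cancel; the commuting (index-disjoint) pairs give grade-4 terms 2*c*c'*(blade product), which cancel blade by blade — \gamma_{1234}: \frac{4860000}{49} - \frac{4860000}{49} = 0 — confirming B is simple. So B^2 = 36.
Answer: boost, certificate B^2 = 36. Why this suffices: the scalar 36 survives any versor conjugation, so its sign alone determines the class however B is presented.


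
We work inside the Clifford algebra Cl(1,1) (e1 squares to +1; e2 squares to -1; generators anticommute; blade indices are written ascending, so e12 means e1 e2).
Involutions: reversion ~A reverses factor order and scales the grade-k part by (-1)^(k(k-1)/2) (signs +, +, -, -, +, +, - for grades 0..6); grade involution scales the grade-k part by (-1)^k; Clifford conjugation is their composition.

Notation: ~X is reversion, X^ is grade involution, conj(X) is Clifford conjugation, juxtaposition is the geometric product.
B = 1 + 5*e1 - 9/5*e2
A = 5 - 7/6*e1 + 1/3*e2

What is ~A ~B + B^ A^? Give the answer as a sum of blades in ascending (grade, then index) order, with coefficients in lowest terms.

first term: -7/30 + 143/6*e1 - 26/3*e2 + 13/30*e12
second term: -7/30 - 143/6*e1 + 26/3*e2 - 13/30*e12
Answer: -7/15


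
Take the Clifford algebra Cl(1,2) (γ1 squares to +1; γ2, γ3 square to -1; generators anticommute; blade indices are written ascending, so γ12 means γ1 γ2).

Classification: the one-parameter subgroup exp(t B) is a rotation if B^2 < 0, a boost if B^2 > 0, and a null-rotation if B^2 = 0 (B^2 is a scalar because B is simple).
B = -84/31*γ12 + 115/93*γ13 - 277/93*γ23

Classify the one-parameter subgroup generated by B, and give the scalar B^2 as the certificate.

B^2 term by term: the squares give (-84/31)^2*(γ12)^2 + (115/93)^2*(γ13)^2 + (-277/93)^2*(γ23)^2 = 7056/961*(+1) + 13225/8649*(+1) + 76729/8649*(-1) = 0 (each basis 2-blade squares to minus the product of its generators' squares); cross terms between blades sharing an index anticommute and cancel. So B^2 = 0.
Answer: null-rotation, certificate B^2 = 0. The invariant at work: B^2 = 0 is unchanged by conjugation, hence its sign classifies the subgroup whatever basis B is written in.


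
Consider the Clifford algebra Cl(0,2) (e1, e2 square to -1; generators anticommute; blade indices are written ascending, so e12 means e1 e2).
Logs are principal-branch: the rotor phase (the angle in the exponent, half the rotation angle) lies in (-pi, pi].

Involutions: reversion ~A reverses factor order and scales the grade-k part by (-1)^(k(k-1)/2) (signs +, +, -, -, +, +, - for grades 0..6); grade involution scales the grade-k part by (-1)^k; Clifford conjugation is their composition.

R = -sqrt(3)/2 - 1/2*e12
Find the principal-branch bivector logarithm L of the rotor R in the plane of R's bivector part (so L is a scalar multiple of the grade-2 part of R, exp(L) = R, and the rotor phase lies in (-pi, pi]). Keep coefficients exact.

The scalar part of R is -sqrt(3)/2, which pins the rotor phase on the principal branch; dividing the bivector part by the sine of that phase recovers the unit plane, and L is the phase times that plane.
Concretely: cos(phase) = -sqrt(3)/2 gives phase = ±5*pi/6, and since phase/sin(phase) is even the sign is immaterial: L = (phase/sin(phase)) * <R>_2 = (5*pi/3) * <R>_2.
Answer: -5*pi/6*e12


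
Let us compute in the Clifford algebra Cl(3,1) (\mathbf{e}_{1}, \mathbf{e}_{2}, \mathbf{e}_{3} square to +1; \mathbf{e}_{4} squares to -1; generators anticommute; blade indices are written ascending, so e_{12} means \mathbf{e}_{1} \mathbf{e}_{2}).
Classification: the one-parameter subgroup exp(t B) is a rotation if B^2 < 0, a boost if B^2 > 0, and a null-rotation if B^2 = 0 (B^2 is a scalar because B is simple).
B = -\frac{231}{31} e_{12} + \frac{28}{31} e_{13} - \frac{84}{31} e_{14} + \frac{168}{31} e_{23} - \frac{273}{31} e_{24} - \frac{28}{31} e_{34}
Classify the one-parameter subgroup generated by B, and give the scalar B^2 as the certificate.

B^2 term by term: the squares give (-\frac{231}{31})^2*(e_{12})^2 + (\frac{28}{31})^2*(e_{13})^2 + (-\frac{84}{31})^2*(e_{14})^2 + (\frac{168}{31})^2*(e_{23})^2 + (-\frac{273}{31})^2*(e_{24})^2 + (-\frac{28}{31})^2*(e_{34})^2 = \frac{53361}{961}*(-1) + \frac{784}{961}*(-1) + \frac{7056}{961}*(+1) + \frac{28224}{961}*(-1) + \frac{74529}{961}*(+1) + \frac{784}{961}*(+1) = 0 (each basis 2-blade squares to minus the product of its generators' squares); cross terms between blades sharing an index anticommute and cancel; the commuting (index-disjoint) pairs give grade-4 terms 2*c*c'*(blade product), which cancel blade by blade — e_{1234}: \frac{12936}{961} + \frac{15288}{961} - \frac{28224}{961} = 0 — confirming B is simple. So B^2 = 0.
Answer: null-rotation, certificate B^2 = 0. Why this suffices: the scalar 0 survives any versor conjugation, so its sign alone determines the class however B is presented.


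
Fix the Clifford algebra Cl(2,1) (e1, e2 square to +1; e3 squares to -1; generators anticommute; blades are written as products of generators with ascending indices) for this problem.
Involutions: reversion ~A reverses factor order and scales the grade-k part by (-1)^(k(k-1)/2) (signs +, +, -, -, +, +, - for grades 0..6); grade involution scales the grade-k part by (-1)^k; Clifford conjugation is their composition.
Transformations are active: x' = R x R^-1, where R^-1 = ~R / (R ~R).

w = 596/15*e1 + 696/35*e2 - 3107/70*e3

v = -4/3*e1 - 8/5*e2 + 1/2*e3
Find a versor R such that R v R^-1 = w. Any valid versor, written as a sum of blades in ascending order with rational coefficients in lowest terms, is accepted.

Equal squares first: v^2 = w^2 = 3679/900. Then v + w = 192/5*e1 + 128/7*e2 - 1536/35*e3 is a versor taking v to w, provided it is invertible.
Answer: 192/5*e1 + 128/7*e2 - 1536/35*e3


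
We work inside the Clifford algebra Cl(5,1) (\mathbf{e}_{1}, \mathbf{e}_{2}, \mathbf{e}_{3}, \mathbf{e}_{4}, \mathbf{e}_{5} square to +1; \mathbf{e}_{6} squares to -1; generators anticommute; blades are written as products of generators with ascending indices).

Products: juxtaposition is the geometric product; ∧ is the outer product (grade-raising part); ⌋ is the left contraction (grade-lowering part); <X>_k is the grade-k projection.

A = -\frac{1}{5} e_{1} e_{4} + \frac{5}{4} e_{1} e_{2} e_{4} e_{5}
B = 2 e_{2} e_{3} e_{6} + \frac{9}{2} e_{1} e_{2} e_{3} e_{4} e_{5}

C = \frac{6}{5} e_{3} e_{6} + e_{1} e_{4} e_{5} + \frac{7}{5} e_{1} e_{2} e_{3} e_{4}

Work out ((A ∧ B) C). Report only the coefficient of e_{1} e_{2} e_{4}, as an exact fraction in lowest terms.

step 1: -\frac{2}{5} e_{1} e_{2} e_{3} e_{4} e_{6}
step 2: -\frac{14}{25} e_{6} + \frac{12}{25} e_{1} e_{2} e_{4} - \frac{2}{5} e_{2} e_{3} e_{5} e_{6}
Answer: \frac{12}{25}


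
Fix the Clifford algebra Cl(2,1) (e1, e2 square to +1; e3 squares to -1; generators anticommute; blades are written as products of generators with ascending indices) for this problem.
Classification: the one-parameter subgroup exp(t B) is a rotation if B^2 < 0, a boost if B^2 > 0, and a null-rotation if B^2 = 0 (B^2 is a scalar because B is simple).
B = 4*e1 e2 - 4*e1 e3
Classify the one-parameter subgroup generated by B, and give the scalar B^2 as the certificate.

B^2 term by term: the squares give (4)^2*(e1 e2)^2 + (-4)^2*(e1 e3)^2 = 16*(-1) + 16*(+1) = 0 (each basis 2-blade squares to minus the product of its generators' squares); cross terms between blades sharing an index anticommute and cancel. So B^2 = 0.
Answer: null-rotation, certificate B^2 = 0. The invariant at work: B^2 = 0 is unchanged by conjugation, hence its sign classifies the subgroup whatever basis B is written in.


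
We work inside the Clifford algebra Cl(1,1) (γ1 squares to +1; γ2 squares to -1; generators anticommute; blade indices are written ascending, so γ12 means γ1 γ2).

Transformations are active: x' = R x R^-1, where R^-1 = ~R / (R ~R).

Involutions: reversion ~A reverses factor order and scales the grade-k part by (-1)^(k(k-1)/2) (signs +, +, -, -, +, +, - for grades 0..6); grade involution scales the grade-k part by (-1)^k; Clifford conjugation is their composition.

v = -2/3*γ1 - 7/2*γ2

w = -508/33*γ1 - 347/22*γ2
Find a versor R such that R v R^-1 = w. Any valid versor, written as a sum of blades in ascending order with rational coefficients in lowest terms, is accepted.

A norm check does it: q(v) = q(w) = -425/36, hence R = v + w = -530/33*γ1 - 212/11*γ2 realises the map — parallel part kept, (v - w)/2 negated, v carried to w.
Answer: -530/33*γ1 - 212/11*γ2


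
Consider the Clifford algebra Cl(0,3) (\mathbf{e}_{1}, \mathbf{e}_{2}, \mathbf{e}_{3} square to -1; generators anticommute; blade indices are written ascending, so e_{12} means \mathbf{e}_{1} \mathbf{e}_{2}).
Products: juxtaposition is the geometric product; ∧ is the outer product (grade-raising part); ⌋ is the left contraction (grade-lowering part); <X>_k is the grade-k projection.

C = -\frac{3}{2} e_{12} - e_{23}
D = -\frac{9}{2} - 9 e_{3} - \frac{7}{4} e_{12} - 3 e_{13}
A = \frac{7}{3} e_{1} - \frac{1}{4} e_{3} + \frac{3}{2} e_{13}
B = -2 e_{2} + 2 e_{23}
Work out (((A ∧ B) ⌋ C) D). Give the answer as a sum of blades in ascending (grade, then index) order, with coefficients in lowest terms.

step 1: -\frac{14}{3} e_{12} - \frac{1}{2} e_{23} + \frac{23}{3} e_{123}
step 2: -\frac{15}{2}
step 3: \frac{135}{4} + \frac{135}{2} e_{3} + \frac{105}{8} e_{12} + \frac{45}{2} e_{13}
Answer: \frac{135}{4} + \frac{135}{2} e_{3} + \frac{105}{8} e_{12} + \frac{45}{2} e_{13}


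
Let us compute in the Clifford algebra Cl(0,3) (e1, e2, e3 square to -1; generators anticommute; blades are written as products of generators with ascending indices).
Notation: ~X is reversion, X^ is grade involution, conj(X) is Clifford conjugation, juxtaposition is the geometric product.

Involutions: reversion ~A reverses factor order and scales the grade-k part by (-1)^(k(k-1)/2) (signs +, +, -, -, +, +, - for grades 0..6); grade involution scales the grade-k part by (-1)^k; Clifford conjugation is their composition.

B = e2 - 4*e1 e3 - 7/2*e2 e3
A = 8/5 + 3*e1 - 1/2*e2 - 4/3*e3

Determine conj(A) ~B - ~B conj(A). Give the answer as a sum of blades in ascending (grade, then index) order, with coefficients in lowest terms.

first term: -1/2 + 16/3*e1 + 94/15*e2 + 41/4*e3 - 3*e1 e2 + 32/5*e1 e3 + 64/15*e2 e3 - 25/2*e1 e2 e3
second term: -1/2 - 16/3*e1 - 46/15*e2 - 41/4*e3 + 3*e1 e2 + 32/5*e1 e3 + 104/15*e2 e3 - 25/2*e1 e2 e3
Answer: 32/3*e1 + 28/3*e2 + 41/2*e3 - 6*e1 e2 - 8/3*e2 e3


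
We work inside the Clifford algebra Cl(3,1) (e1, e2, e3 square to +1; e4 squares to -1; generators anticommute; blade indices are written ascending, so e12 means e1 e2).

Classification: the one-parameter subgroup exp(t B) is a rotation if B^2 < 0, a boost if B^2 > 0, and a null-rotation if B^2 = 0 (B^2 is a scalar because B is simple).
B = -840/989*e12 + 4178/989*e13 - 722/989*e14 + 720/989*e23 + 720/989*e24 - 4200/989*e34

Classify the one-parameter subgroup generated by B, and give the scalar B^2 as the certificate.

B^2 term by term: the squares give (-840/989)^2*(e12)^2 + (4178/989)^2*(e13)^2 + (-722/989)^2*(e14)^2 + (720/989)^2*(e23)^2 + (720/989)^2*(e24)^2 + (-4200/989)^2*(e34)^2 = 705600/978121*(-1) + 17455684/978121*(-1) + 521284/978121*(+1) + 518400/978121*(-1) + 518400/978121*(+1) + 17640000/978121*(+1) = 0 (each basis 2-blade squares to minus the product of its generators' squares); cross terms between blades sharing an index anticommute and cancel; the commuting (index-disjoint) pairs give grade-4 terms 2*c*c'*(blade product), which cancel blade by blade — e1234: 7056000/978121 - 6016320/978121 - 1039680/978121 = 0 — confirming B is simple. So B^2 = 0.
Answer: null-rotation, certificate B^2 = 0. Key observation: B^2 = 0 is a conjugation invariant, so its sign decides the class regardless of the surface form of B.


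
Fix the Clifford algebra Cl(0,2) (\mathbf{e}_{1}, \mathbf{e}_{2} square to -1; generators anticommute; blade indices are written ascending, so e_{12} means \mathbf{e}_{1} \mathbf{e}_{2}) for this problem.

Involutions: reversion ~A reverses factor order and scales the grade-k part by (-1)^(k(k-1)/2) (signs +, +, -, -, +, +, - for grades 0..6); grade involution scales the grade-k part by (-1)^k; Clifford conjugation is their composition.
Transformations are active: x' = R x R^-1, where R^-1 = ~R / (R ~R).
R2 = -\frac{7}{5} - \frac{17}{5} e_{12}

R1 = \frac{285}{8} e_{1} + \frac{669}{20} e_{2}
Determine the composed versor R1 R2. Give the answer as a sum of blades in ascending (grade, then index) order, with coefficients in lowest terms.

Distribute over the terms of R1 (each basis-blade product reordered to ascending indices, repeated generators contracted through their squares):
(\frac{285}{8} e_{1}) R2 = -\frac{399}{8} e_{1} + \frac{969}{8} e_{2}
(\frac{669}{20} e_{2}) R2 = -\frac{11373}{100} e_{1} - \frac{4683}{100} e_{2}
Summing the partial products and collecting blades:
Answer: -\frac{32721}{200} e_{1} + \frac{14859}{200} e_{2}


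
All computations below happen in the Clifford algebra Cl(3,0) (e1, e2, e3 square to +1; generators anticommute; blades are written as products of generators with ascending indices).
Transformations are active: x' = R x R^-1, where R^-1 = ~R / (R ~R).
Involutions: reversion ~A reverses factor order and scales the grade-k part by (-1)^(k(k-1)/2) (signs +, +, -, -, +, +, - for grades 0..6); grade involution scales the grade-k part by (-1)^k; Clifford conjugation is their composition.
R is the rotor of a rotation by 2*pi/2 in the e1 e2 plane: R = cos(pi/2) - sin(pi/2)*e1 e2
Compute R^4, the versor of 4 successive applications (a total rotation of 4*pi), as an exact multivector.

Half-angle bookkeeping: 4 applications in e1 e2 add up to rotor phase 4*pi/2 = 2*pi, so R^4 = cos(2*pi) - sin(2*pi)*e1 e2.
cos(2*pi) = 1 and sin(2*pi) = 0, so R^4 = 1. The total rotation 4*pi is 2 full turns, so every vector returns to itself, yet the rotor is +1, back on the identity sheet (an even number of 2*pi turns).
Answer: 1
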